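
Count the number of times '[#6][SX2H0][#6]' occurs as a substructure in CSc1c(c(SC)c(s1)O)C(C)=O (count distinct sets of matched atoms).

[#6][SX2H0][#6] is the SMARTS for a thioether: an aliphatic sulfur bridging two carbons with no H on the sulfur.
The molecule carries 2 separate instances of a methylthio ether (-SCH3) meeting every constraint; each maps to a distinct set of atoms, giving 2 matches.

2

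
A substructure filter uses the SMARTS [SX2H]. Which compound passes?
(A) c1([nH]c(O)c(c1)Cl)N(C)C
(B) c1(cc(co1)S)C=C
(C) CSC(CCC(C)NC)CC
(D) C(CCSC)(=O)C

B

[SX2H] describes an aliphatic sulfur with two connections, one being H (a thiol).
(A) has a hydroxyl group (-OH) but it is an -OH, not an -SH.
(B) contains a thiol (-SH), which satisfies every atom and bond constraint.
(C) has a methylthio ether (-SCH3) but the sulfur has H0 (bonded to two carbons), not H1.
(D) has a methylthio ether (-SCH3) but the sulfur has H0 (bonded to two carbons), not H1.
So the answer is (B).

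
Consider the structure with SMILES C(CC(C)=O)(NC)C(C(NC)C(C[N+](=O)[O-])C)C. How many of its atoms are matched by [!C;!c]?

The query [!C;!c] means: neither aliphatic nor aromatic carbon — same as [!#6].
Check the 18 heavy atoms by environment: 12× C → no; 2× O → match; 2× N → match; 1× N (charge +1) → match; 1× O (charge -1) → match.
Summing the matching environments: 2 + 2 + 1 + 1 = 6 matching atoms.

6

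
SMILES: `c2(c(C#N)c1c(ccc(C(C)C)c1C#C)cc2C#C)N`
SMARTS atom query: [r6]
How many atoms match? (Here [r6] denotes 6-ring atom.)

The query [r6] means: r6 matches atoms in a six-membered ring.
Check the 20 heavy atoms by environment: 10× c (aromatic, in 6-ring) → match; 8× C (acyclic) → no; 2× N (acyclic) → no.
That gives 10 matching atoms.

10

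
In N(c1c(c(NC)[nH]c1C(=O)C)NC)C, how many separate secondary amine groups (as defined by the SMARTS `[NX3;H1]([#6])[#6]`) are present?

3

[NX3;H1]([#6])[#6] is the SMARTS for a secondary amine: a trivalent nitrogen with one H, bonded to two carbons.
The molecule carries 3 separate instances of an N-methylamino group (-NHCH3) meeting every constraint; each maps to a distinct set of atoms, giving 3 matches.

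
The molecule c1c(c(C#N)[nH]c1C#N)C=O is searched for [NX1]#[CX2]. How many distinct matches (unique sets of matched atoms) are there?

[NX1]#[CX2] is the SMARTS for a nitrile: a nitrogen triple-bonded to a two-connected carbon.
The molecule carries 2 separate instances of a nitrile (-C#N) meeting every constraint; each maps to a distinct set of atoms, giving 2 matches.

2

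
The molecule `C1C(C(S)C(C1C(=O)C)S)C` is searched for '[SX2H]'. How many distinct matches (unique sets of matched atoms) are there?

2

[SX2H] is the SMARTS for a thiol: an aliphatic sulfur with two connections, one being H.
The molecule carries 2 separate instances of a thiol (-SH) meeting every constraint; each maps to a distinct set of atoms, giving 2 matches.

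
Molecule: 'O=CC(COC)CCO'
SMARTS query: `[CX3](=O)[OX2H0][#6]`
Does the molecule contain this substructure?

The pattern [CX3](=O)[OX2H0][#6] describes a carbonyl carbon bonded to an oxygen that is itself bonded to carbon (no H on that O) — an ester.
The closest candidate here is a methoxy ether (-OCH3), but the ether oxygen is not adjacent to a C=O carbon. No other fragment satisfies the full query, so there is no match.

No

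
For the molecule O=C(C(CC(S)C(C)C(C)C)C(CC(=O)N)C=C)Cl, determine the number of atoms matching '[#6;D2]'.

3

The query [#6;D2] means: any carbon bonded to exactly two heavy atoms.
Check the 19 heavy atoms by environment: 3× C (D2) → match; 7× C (D3) → no; 4× C (D1) → no; 2× O (D1) → no; 1× N (D1) → no; 1× S (D1) → no; 1× Cl (D1) → no.
That gives 3 matching atoms.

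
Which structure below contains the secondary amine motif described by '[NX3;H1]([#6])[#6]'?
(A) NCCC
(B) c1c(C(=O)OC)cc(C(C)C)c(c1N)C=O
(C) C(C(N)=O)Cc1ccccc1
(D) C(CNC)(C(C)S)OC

D

[NX3;H1]([#6])[#6] describes a trivalent nitrogen with one H, bonded to two carbons (a secondary amine).
(A) has a primary amino group (-NH2) but the nitrogen has H2 and only one carbon neighbour.
(B) has a primary amino group (-NH2) but the nitrogen has H2 and only one carbon neighbour.
(C) has a primary amide (-C(=O)NH2) but the -C(=O)NH2 nitrogen has H2, not H1.
(D) contains an N-methylamino group (-NHCH3), which satisfies every atom and bond constraint.
So the answer is (D).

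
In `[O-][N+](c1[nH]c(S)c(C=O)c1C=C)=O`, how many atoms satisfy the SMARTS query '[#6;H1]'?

The query [#6;H1] means: any carbon bearing exactly one hydrogen.
Check the 13 heavy atoms by environment: 1× n (aromatic, H1) → no; 4× c (aromatic, H0) → no; 2× C (H1) → match; 2× O (H0) → no; 1× N (charge +1, H0) → no; 1× O (charge -1, H0) → no; 1× S (H1) → no; 1× C (H2) → no.
That gives 2 matching atoms.

2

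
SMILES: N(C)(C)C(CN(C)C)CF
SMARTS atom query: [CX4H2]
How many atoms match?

Check the 10 heavy atoms by environment: 2× C (H2, X4) → match; 1× C (H1, X4) → no; 2× N (H0, X3) → no; 4× C (H3, X4) → no; 1× F (H0, X1) → no.
That gives 2 matching atoms.

2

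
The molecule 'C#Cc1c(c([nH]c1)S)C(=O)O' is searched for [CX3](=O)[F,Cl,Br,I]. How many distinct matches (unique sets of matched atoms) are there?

[CX3](=O)[F,Cl,Br,I] is the SMARTS for an acyl halide: a carbonyl carbon bonded to a halogen.
The molecule has a carboxylic acid group (-C(=O)OH), but the carbonyl is bonded to -OH, not to a halogen; nothing else fits, so there are 0 matches.

0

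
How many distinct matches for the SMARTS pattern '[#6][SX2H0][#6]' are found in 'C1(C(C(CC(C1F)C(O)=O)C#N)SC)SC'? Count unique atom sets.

[#6][SX2H0][#6] is the SMARTS for a thioether: an aliphatic sulfur bridging two carbons with no H on the sulfur.
The molecule carries 2 separate instances of a methylthio ether (-SCH3) meeting every constraint; each maps to a distinct set of atoms, giving 2 matches.

2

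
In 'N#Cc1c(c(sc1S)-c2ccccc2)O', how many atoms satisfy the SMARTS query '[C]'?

1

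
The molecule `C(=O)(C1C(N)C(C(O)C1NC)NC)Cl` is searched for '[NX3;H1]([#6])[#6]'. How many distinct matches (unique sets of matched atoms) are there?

2

[NX3;H1]([#6])[#6] is the SMARTS for a secondary amine: a trivalent nitrogen with one H, bonded to two carbons.
The molecule carries 2 separate instances of an N-methylamino group (-NHCH3) meeting every constraint; each maps to a distinct set of atoms, giving 2 matches.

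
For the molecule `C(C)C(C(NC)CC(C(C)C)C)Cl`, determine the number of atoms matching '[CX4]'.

The query [CX4] means: C with X4: aliphatic carbon with exactly 4 total connections (bonds + H).
Check the 13 heavy atoms by environment: 11× C (X4) → match; 1× N (X3) → no; 1× Cl (X1) → no.
That gives 11 matching atoms.

11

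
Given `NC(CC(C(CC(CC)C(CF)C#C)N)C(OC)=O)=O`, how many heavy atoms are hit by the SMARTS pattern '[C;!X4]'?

4

The query [C;!X4] means: aliphatic carbon that does not have four total connections.
Check the 20 heavy atoms by environment: 10× C (X4) → no; 2× N (X3) → no; 2× C (X2) → match; 2× C (X3) → match; 2× O (X1) → no; 1× O (X2) → no; 1× F (X1) → no.
Summing the matching environments: 2 + 2 = 4 matching atoms.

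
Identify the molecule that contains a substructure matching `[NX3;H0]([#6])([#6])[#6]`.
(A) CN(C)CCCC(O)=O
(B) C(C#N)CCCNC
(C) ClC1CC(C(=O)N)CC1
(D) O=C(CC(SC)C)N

A

[NX3;H0]([#6])([#6])[#6] describes a trivalent nitrogen with no H, bonded to three carbons (a tertiary amine).
(A) contains a dimethylamino group (-N(CH3)2), which satisfies every atom and bond constraint.
(B) has an N-methylamino group (-NHCH3) but the nitrogen still has one H (H1), not H0.
(C) has a primary amide (-C(=O)NH2) but the amide nitrogen has H2 and only one carbon neighbour.
(D) has a primary amide (-C(=O)NH2) but the amide nitrogen has H2 and only one carbon neighbour.
So the answer is (A).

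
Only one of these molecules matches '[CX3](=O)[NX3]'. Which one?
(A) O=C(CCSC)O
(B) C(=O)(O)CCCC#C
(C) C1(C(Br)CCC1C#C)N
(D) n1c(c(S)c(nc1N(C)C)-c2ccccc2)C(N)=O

D

[CX3](=O)[NX3] describes a carbonyl carbon bonded to a trivalent nitrogen (an amide).
(A) has a carboxylic acid group (-C(=O)OH) but the carbonyl is bonded to O, not to an NX3 nitrogen.
(B) has a carboxylic acid group (-C(=O)OH) but the carbonyl is bonded to O, not to an NX3 nitrogen.
(C) has a primary amino group (-NH2) but the -NH2 is not attached to a carbonyl carbon.
(D) contains a primary amide (-C(=O)NH2), which satisfies every atom and bond constraint.
So the answer is (D).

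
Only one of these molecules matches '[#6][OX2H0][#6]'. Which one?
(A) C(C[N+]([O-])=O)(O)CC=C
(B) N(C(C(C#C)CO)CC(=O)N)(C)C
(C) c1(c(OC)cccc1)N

C

[#6][OX2H0][#6] describes an aliphatic oxygen bridging two carbons with no H on the oxygen (an ether).
(A) has a hydroxyl group (-OH) but the oxygen has H1, not H0 bridging two carbons.
(B) has a hydroxyl group (-OH) but the oxygen has H1, not H0 bridging two carbons.
(C) contains a methoxy ether (-OCH3), which satisfies every atom and bond constraint.
So the answer is (C).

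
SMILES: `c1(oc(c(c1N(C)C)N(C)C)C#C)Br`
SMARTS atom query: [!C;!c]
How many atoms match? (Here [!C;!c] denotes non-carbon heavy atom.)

4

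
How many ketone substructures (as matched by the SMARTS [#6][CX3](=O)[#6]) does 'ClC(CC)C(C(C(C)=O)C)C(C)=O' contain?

[#6][CX3](=O)[#6] is the SMARTS for a ketone: a carbonyl carbon (no H) flanked by two carbons.
The molecule carries 2 separate instances of an acetyl/ketone group (-C(=O)CH3) meeting every constraint; each maps to a distinct set of atoms, giving 2 matches.

2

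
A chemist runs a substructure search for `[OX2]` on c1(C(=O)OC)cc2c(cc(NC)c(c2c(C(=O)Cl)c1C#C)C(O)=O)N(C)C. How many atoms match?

2

The query [OX2] means: aliphatic oxygen with two total connections — ether, hydroxyl, or ester single-bond O.
Check the 27 heavy atoms by environment: 10× c (aromatic, X3) → no; 2× C (X2) → no; 3× C (X3) → no; 3× O (X1) → no; 2× O (X2) → match; 2× N (X3) → no; 4× C (X4) → no; 1× Cl (X1) → no.
That gives 2 matching atoms.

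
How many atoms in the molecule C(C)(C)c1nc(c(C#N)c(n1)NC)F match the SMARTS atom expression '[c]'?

4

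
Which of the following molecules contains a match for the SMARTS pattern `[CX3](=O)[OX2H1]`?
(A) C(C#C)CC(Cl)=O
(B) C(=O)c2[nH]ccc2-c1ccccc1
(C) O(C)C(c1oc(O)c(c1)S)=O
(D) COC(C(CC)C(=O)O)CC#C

D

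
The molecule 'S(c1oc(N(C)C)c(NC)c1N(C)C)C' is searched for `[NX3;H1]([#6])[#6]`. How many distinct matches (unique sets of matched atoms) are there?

1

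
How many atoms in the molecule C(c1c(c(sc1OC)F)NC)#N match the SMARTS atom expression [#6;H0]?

Check the 12 heavy atoms by environment: 1× s (aromatic, H0) → no; 4× c (aromatic, H0) → match; 1× C (H0) → match; 1× N (H0) → no; 1× N (H1) → no; 2× C (H3) → no; 1× O (H0) → no; 1× F (H0) → no.
Summing the matching environments: 4 + 1 = 5 matching atoms.

5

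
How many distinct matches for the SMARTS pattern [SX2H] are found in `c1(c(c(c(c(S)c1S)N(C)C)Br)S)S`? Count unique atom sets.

[SX2H] is the SMARTS for a thiol: an aliphatic sulfur with two connections, one being H.
The molecule carries 4 separate instances of a thiol (-SH) meeting every constraint; each maps to a distinct set of atoms, giving 4 matches.

4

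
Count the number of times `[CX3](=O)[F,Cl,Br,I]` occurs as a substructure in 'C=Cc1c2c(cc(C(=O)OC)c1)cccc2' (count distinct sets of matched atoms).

[CX3](=O)[F,Cl,Br,I] is the SMARTS for an acyl halide: a carbonyl carbon bonded to a halogen.
The molecule has a methyl-ester group (-C(=O)OCH3), but the carbonyl is bonded to -O-C, not to a halogen; nothing else fits, so there are 0 matches.

0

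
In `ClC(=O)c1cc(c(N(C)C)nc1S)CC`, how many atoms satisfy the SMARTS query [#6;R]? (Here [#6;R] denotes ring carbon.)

5

The query [#6;R] means: carbon that is part of a ring.
Check the 15 heavy atoms by environment: 1× n (aromatic, in 6-ring) → no; 5× c (aromatic, in 6-ring) → match; 1× S (acyclic) → no; 5× C (acyclic) → no; 1× O (acyclic) → no; 1× Cl (acyclic) → no; 1× N (acyclic) → no.
That gives 5 matching atoms.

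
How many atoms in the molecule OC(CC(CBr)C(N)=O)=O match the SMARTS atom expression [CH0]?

The query [CH0] means: aliphatic carbon with no attached hydrogen.
Check the 10 heavy atoms by environment: 2× C (H2) → no; 1× C (H1) → no; 2× C (H0) → match; 2× O (H0) → no; 1× N (H2) → no; 1× Br (H0) → no; 1× O (H1) → no.
That gives 2 matching atoms.

2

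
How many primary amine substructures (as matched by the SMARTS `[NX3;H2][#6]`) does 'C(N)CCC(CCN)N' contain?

[NX3;H2][#6] is the SMARTS for a primary amine: a trivalent nitrogen with two H attached to carbon.
The molecule carries 3 separate instances of a primary amino group (-NH2) meeting every constraint; each maps to a distinct set of atoms, giving 3 matches.

3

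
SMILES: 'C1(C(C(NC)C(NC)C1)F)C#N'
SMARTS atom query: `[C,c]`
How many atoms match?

8

The query [C,c] means: comma = OR; matches aliphatic or aromatic carbon — same as #6.
Check the 12 heavy atoms by environment: 8× C → match; 3× N → no; 1× F → no.
That gives 8 matching atoms.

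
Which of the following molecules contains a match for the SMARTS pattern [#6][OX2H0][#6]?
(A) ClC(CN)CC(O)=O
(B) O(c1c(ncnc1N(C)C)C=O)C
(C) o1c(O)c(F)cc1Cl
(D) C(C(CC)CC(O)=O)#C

B

[#6][OX2H0][#6] describes an aliphatic oxygen bridging two carbons with no H on the oxygen (an ether).
(A) has a carboxylic acid group (-C(=O)OH) but the -OH oxygen has H1; the =O is OX1, not OX2.
(B) contains a methoxy ether (-OCH3), which satisfies every atom and bond constraint.
(C) has a hydroxyl group (-OH) but the oxygen has H1, not H0 bridging two carbons.
(D) has a carboxylic acid group (-C(=O)OH) but the -OH oxygen has H1; the =O is OX1, not OX2.
So the answer is (B).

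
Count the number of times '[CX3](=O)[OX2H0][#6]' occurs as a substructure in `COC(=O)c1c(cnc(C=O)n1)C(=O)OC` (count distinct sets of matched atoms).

2

[CX3](=O)[OX2H0][#6] is the SMARTS for an ester: a carbonyl carbon bonded to an oxygen that is itself bonded to carbon (no H on that O).
The molecule carries 2 separate instances of a methyl-ester group (-C(=O)OCH3) meeting every constraint; each maps to a distinct set of atoms, giving 2 matches.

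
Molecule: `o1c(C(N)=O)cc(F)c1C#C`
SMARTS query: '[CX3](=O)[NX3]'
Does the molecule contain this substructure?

The pattern [CX3](=O)[NX3] describes a carbonyl carbon bonded to a trivalent nitrogen — an amide.
The molecule carries a primary amide (-C(=O)NH2), whose atoms satisfy every constraint of the query, so the pattern matches.

Yes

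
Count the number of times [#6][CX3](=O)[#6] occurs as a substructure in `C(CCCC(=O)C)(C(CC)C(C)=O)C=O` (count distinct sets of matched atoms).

2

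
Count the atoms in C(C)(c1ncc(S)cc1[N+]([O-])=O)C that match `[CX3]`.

0

The query [CX3] means: C with X3: aliphatic carbon with exactly 3 total connections.
Check the 13 heavy atoms by environment: 1× n (aromatic, X2) → no; 5× c (aromatic, X3) → no; 1× S (X2) → no; 1× N (charge +1, X3) → no; 1× O (charge -1, X1) → no; 1× O (X1) → no; 3× C (X4) → no.
No environment satisfies the query, so 0 matching atoms.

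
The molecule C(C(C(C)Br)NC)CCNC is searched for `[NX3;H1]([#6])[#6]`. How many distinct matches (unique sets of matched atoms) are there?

[NX3;H1]([#6])[#6] is the SMARTS for a secondary amine: a trivalent nitrogen with one H, bonded to two carbons.
The molecule carries 2 separate instances of an N-methylamino group (-NHCH3) meeting every constraint; each maps to a distinct set of atoms, giving 2 matches.

2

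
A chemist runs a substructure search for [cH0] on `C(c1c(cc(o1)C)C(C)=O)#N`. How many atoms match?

The query [cH0] means: aromatic carbon with no attached hydrogen (substituted or ring-fusion).
Check the 11 heavy atoms by environment: 1× o (aromatic, H0) → no; 3× c (aromatic, H0) → match; 1× c (aromatic, H1) → no; 2× C (H0) → no; 1× O (H0) → no; 2× C (H3) → no; 1× N (H0) → no.
That gives 3 matching atoms.

3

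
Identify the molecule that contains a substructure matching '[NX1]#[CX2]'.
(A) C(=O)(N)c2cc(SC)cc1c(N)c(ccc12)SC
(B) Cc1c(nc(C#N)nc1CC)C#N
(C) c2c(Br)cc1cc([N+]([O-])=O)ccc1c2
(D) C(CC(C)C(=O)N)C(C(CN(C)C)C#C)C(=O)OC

B

[NX1]#[CX2] describes a nitrogen triple-bonded to a two-connected carbon (a nitrile).
(A) has a primary amide (-C(=O)NH2) but the nitrogen is NX3, not NX1.
(B) contains a nitrile (-C#N), which satisfies every atom and bond constraint.
(C) has a nitro group (-[N+](=O)[O-]) but there is no C#N triple bond.
(D) has a primary amide (-C(=O)NH2) but the nitrogen is NX3, not NX1.
So the answer is (B).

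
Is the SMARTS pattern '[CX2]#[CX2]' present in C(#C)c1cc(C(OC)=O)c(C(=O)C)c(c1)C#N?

Yes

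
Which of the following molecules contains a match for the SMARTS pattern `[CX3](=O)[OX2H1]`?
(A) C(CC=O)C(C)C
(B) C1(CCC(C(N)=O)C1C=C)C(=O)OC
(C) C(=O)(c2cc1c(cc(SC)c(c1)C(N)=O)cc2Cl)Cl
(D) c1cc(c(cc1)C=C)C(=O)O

D

[CX3](=O)[OX2H1] describes an sp2 carbon double-bonded to O and single-bonded to an -OH oxygen (a carboxylic acid).
(A) has an aldehyde (-CHO) but there is no singly-bonded oxygen on the carbonyl carbon.
(B) has a methyl-ester group (-C(=O)OCH3) but the singly-bonded O has no H (OX2H0, not OX2H1).
(C) has an acyl chloride (-C(=O)Cl) but the carbonyl is bonded to Cl, not to an -OH oxygen.
(D) contains a carboxylic acid group (-C(=O)OH), which satisfies every atom and bond constraint.
So the answer is (D).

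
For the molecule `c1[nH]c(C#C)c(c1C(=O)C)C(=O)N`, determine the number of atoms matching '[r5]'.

5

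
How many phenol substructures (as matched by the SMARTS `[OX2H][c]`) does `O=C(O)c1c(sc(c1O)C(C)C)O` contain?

[OX2H][c] is the SMARTS for a phenol: a hydroxyl oxygen attached to an aromatic carbon.
The molecule carries 2 separate instances of a hydroxyl group (-OH) meeting every constraint; each maps to a distinct set of atoms, giving 2 matches.

2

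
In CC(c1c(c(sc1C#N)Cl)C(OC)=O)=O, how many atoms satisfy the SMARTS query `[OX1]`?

2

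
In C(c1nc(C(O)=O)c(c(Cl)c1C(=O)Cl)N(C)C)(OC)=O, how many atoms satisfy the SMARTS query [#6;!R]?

The query [#6;!R] means: carbon not in any ring.
Check the 20 heavy atoms by environment: 1× n (aromatic, in 6-ring) → no; 5× c (aromatic, in 6-ring) → no; 1× N (acyclic) → no; 6× C (acyclic) → match; 5× O (acyclic) → no; 2× Cl (acyclic) → no.
That gives 6 matching atoms.

6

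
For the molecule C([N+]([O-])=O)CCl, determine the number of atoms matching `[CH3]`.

0

Check the 6 heavy atoms by environment: 2× C (H2) → no; 1× Cl (H0) → no; 1× N (charge +1, H0) → no; 1× O (charge -1, H0) → no; 1× O (H0) → no.
No environment satisfies the query, so 0 matching atoms.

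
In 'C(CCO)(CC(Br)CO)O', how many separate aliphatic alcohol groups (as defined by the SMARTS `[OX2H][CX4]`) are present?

3

[OX2H][CX4] is the SMARTS for an aliphatic alcohol: a hydroxyl oxygen bound to an sp3 (X4) carbon.
The molecule carries 3 separate instances of a hydroxyl group (-OH) meeting every constraint; each maps to a distinct set of atoms, giving 3 matches.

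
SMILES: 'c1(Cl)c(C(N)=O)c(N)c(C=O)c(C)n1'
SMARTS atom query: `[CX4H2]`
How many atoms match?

Check the 14 heavy atoms by environment: 1× n (aromatic, H0, X2) → no; 5× c (aromatic, H0, X3) → no; 1× C (H1, X3) → no; 2× O (H0, X1) → no; 1× C (H0, X3) → no; 2× N (H2, X3) → no; 1× C (H3, X4) → no; 1× Cl (H0, X1) → no.
No environment satisfies the query, so 0 matching atoms.

0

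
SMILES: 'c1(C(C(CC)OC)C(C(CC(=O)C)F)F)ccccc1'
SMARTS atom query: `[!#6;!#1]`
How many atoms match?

The query [!#6;!#1] means: not carbon and not hydrogen — any heteroatom.
Check the 20 heavy atoms by environment: 10× C → no; 2× F → match; 2× O → match; 6× c (aromatic) → no.
Summing the matching environments: 2 + 2 = 4 matching atoms.

4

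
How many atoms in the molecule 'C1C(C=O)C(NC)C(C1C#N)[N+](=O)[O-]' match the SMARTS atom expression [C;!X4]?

2

The query [C;!X4] means: aliphatic carbon that does not have four total connections.
Check the 14 heavy atoms by environment: 6× C (X4) → no; 1× N (X3) → no; 1× C (X2) → match; 1× N (X1) → no; 1× C (X3) → match; 2× O (X1) → no; 1× N (charge +1, X3) → no; 1× O (charge -1, X1) → no.
Summing the matching environments: 1 + 1 = 2 matching atoms.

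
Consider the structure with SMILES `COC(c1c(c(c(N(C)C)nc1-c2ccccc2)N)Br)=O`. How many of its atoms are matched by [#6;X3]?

The query [#6;X3] means: any carbon (aromatic or not) with three total connections.
Check the 21 heavy atoms by environment: 1× n (aromatic, X2) → no; 11× c (aromatic, X3) → match; 2× N (X3) → no; 1× Br (X1) → no; 1× C (X3) → match; 1× O (X1) → no; 1× O (X2) → no; 3× C (X4) → no.
Summing the matching environments: 11 + 1 = 12 matching atoms.

12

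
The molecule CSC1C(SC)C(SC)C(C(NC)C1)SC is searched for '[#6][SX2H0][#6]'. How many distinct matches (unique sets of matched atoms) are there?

[#6][SX2H0][#6] is the SMARTS for a thioether: an aliphatic sulfur bridging two carbons with no H on the sulfur.
The molecule carries 4 separate instances of a methylthio ether (-SCH3) meeting every constraint; each maps to a distinct set of atoms, giving 4 matches.

4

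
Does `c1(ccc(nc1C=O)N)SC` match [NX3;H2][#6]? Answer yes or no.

Yes

The pattern [NX3;H2][#6] describes a trivalent nitrogen with two H attached to carbon — a primary amine.
The molecule carries a primary amino group (-NH2), whose atoms satisfy every constraint of the query, so the pattern matches.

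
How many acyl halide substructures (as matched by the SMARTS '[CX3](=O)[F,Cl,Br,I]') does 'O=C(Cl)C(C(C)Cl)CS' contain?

1

[CX3](=O)[F,Cl,Br,I] is the SMARTS for an acyl halide: a carbonyl carbon bonded to a halogen.
Exactly one fragment in the molecule meets all constraints, giving 1 match.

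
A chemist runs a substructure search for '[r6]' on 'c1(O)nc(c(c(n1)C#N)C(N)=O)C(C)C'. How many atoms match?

6

The query [r6] means: r6 matches atoms in a six-membered ring.
Check the 15 heavy atoms by environment: 2× n (aromatic, in 6-ring) → match; 4× c (aromatic, in 6-ring) → match; 5× C (acyclic) → no; 2× N (acyclic) → no; 2× O (acyclic) → no.
Summing the matching environments: 2 + 4 = 6 matching atoms.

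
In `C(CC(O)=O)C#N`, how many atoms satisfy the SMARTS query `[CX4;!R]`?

Check the 7 heavy atoms by environment: 2× C (X4, acyclic) → match; 1× C (X3, acyclic) → no; 1× O (X1, acyclic) → no; 1× O (X2, acyclic) → no; 1× C (X2, acyclic) → no; 1× N (X1, acyclic) → no.
That gives 2 matching atoms.

2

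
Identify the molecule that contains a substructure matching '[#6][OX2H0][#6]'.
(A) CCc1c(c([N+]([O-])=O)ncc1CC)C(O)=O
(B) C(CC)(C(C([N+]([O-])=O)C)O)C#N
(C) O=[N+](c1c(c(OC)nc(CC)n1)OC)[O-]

C

[#6][OX2H0][#6] describes an aliphatic oxygen bridging two carbons with no H on the oxygen (an ether).
(A) has a carboxylic acid group (-C(=O)OH) but the -OH oxygen has H1; the =O is OX1, not OX2.
(B) has a hydroxyl group (-OH) but the oxygen has H1, not H0 bridging two carbons.
(C) contains a methoxy ether (-OCH3), which satisfies every atom and bond constraint.
So the answer is (C).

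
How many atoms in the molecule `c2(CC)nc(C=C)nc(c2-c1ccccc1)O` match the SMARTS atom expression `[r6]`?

The query [r6] means: r6 matches atoms in a six-membered ring.
Check the 17 heavy atoms by environment: 2× n (aromatic, in 6-ring) → match; 10× c (aromatic, in 6-ring) → match; 4× C (acyclic) → no; 1× O (acyclic) → no.
Summing the matching environments: 2 + 10 = 12 matching atoms.

12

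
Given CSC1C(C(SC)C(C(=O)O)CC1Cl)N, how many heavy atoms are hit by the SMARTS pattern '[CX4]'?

The query [CX4] means: C with X4: aliphatic carbon with exactly 4 total connections (bonds + H).
Check the 15 heavy atoms by environment: 8× C (X4) → match; 1× C (X3) → no; 1× O (X1) → no; 1× O (X2) → no; 1× N (X3) → no; 2× S (X2) → no; 1× Cl (X1) → no.
That gives 8 matching atoms.

8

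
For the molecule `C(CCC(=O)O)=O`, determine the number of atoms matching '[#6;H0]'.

1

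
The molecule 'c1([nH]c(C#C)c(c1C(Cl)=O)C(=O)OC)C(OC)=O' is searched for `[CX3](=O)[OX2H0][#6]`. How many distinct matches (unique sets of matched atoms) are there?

2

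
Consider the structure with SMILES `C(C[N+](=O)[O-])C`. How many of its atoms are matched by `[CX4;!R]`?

The query [CX4;!R] means: aliphatic carbon with four total connections, not in a ring.
Check the 6 heavy atoms by environment: 3× C (X4, acyclic) → match; 1× N (charge +1, X3, acyclic) → no; 1× O (charge -1, X1, acyclic) → no; 1× O (X1, acyclic) → no.
That gives 3 matching atoms.

3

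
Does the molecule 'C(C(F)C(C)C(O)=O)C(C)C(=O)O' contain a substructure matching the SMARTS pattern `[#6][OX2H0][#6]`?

No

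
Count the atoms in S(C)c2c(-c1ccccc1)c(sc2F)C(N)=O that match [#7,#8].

2

The query [#7,#8] means: nitrogen or oxygen (comma = OR).
Check the 17 heavy atoms by environment: 1× s (aromatic) → no; 10× c (aromatic) → no; 2× C → no; 1× O → match; 1× N → match; 1× S → no; 1× F → no.
Summing the matching environments: 1 + 1 = 2 matching atoms.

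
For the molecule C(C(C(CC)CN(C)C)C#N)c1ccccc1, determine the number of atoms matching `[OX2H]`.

The query [OX2H] means: aliphatic oxygen with two connections, one of which is H — an -OH oxygen.
Check the 17 heavy atoms by environment: 3× C (H2, X4) → no; 2× C (H1, X4) → no; 1× N (H0, X3) → no; 3× C (H3, X4) → no; 1× C (H0, X2) → no; 1× N (H0, X1) → no; 1× c (aromatic, H0, X3) → no; 5× c (aromatic, H1, X3) → no.
No environment satisfies the query, so 0 matching atoms.

0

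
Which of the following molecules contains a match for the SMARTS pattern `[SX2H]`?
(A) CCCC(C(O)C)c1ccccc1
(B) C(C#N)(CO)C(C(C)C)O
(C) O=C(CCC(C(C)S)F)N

C

[SX2H] describes an aliphatic sulfur with two connections, one being H (a thiol).
(A) has a hydroxyl group (-OH) but it is an -OH, not an -SH.
(B) has a hydroxyl group (-OH) but it is an -OH, not an -SH.
(C) contains a thiol (-SH), which satisfies every atom and bond constraint.
So the answer is (C).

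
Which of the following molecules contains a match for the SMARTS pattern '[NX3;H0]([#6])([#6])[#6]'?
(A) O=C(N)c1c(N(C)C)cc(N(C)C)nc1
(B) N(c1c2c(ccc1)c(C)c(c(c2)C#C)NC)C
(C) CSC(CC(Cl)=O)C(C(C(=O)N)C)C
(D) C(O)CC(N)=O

A

[NX3;H0]([#6])([#6])[#6] describes a trivalent nitrogen with no H, bonded to three carbons (a tertiary amine).
(A) contains a dimethylamino group (-N(CH3)2), which satisfies every atom and bond constraint.
(B) has an N-methylamino group (-NHCH3) but the nitrogen still has one H (H1), not H0.
(C) has a primary amide (-C(=O)NH2) but the amide nitrogen has H2 and only one carbon neighbour.
(D) has a primary amide (-C(=O)NH2) but the amide nitrogen has H2 and only one carbon neighbour.
So the answer is (A).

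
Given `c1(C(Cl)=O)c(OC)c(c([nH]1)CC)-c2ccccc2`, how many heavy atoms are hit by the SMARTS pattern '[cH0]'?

5

Check the 18 heavy atoms by environment: 1× n (aromatic, H1) → no; 5× c (aromatic, H0) → match; 1× C (H0) → no; 2× O (H0) → no; 1× Cl (H0) → no; 2× C (H3) → no; 5× c (aromatic, H1) → no; 1× C (H2) → no.
That gives 5 matching atoms.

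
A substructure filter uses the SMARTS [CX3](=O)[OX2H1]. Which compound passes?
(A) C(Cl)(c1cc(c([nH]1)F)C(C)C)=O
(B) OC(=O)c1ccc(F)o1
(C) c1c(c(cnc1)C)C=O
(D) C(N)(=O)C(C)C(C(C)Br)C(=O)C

B

[CX3](=O)[OX2H1] describes an sp2 carbon double-bonded to O and single-bonded to an -OH oxygen (a carboxylic acid).
(A) has an acyl chloride (-C(=O)Cl) but the carbonyl is bonded to Cl, not to an -OH oxygen.
(B) contains a carboxylic acid group (-C(=O)OH), which satisfies every atom and bond constraint.
(C) has an aldehyde (-CHO) but there is no singly-bonded oxygen on the carbonyl carbon.
(D) has a primary amide (-C(=O)NH2) but the carbonyl is bonded to N, not to an -OH oxygen.
So the answer is (B).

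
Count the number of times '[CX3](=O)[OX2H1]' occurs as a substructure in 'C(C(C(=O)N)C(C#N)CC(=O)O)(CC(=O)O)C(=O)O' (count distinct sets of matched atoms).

[CX3](=O)[OX2H1] is the SMARTS for a carboxylic acid: an sp2 carbon double-bonded to O and single-bonded to an -OH oxygen.
The molecule carries 3 separate instances of a carboxylic acid group (-C(=O)OH) meeting every constraint; each maps to a distinct set of atoms, giving 3 matches.

3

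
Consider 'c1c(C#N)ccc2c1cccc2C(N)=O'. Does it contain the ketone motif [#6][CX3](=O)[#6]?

No

The pattern [#6][CX3](=O)[#6] describes a carbonyl carbon (no H) flanked by two carbons — a ketone.
The closest candidate here is a primary amide (-C(=O)NH2), but one neighbour of the carbonyl carbon is N, not C. No other fragment satisfies the full query, so there is no match.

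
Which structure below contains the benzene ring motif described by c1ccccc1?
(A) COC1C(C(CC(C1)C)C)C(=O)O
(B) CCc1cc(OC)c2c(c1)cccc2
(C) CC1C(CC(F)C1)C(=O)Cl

B

c1ccccc1 describes six aromatic carbons in a ring (a benzene ring).
(A) has a methyl group (-CH3) but no six-membered all-carbon aromatic ring is present.
(B) contains the required atom environment, so the pattern matches.
(C) has a methyl group (-CH3) but no six-membered all-carbon aromatic ring is present.
So the answer is (B).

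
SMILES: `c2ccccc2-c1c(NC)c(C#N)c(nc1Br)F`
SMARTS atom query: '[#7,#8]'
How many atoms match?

3

Check the 18 heavy atoms by environment: 1× n (aromatic) → match; 11× c (aromatic) → no; 2× C → no; 2× N → match; 1× F → no; 1× Br → no.
Summing the matching environments: 1 + 2 = 3 matching atoms.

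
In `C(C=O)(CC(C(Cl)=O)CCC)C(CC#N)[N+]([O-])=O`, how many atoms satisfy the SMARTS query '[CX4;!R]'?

8

The query [CX4;!R] means: aliphatic carbon with four total connections, not in a ring.
Check the 18 heavy atoms by environment: 8× C (X4, acyclic) → match; 1× N (charge +1, X3, acyclic) → no; 1× O (charge -1, X1, acyclic) → no; 3× O (X1, acyclic) → no; 2× C (X3, acyclic) → no; 1× Cl (X1, acyclic) → no; 1× C (X2, acyclic) → no; 1× N (X1, acyclic) → no.
That gives 8 matching atoms.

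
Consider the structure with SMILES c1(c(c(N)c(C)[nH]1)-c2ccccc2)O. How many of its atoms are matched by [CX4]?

1

Check the 14 heavy atoms by environment: 1× n (aromatic, X3) → no; 10× c (aromatic, X3) → no; 1× C (X4) → match; 1× O (X2) → no; 1× N (X3) → no.
That gives 1 matching atom.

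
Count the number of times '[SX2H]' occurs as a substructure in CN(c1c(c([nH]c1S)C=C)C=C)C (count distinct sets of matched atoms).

[SX2H] is the SMARTS for a thiol: an aliphatic sulfur with two connections, one being H.
Exactly one fragment in the molecule meets all constraints, giving 1 match.

1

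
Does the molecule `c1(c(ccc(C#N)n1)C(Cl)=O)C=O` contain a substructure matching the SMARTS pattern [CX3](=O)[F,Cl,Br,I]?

Yes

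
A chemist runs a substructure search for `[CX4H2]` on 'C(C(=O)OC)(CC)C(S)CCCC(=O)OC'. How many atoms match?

4

The query [CX4H2] means: sp3 carbon (X4) with exactly two hydrogens.
Check the 16 heavy atoms by environment: 4× C (H2, X4) → match; 2× C (H1, X4) → no; 3× C (H3, X4) → no; 2× C (H0, X3) → no; 2× O (H0, X1) → no; 2× O (H0, X2) → no; 1× S (H1, X2) → no.
That gives 4 matching atoms.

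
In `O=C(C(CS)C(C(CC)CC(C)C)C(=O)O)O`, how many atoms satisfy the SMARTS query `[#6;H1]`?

4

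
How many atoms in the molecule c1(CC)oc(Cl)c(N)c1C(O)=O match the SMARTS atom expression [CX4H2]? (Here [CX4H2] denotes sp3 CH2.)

1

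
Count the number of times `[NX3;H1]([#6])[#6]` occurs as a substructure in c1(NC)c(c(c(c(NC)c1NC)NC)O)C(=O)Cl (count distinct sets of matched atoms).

4

[NX3;H1]([#6])[#6] is the SMARTS for a secondary amine: a trivalent nitrogen with one H, bonded to two carbons.
The molecule carries 4 separate instances of an N-methylamino group (-NHCH3) meeting every constraint; each maps to a distinct set of atoms, giving 4 matches.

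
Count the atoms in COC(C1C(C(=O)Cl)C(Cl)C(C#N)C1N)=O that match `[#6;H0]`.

Check the 16 heavy atoms by environment: 5× C (H1) → no; 2× Cl (H0) → no; 1× N (H2) → no; 3× C (H0) → match; 3× O (H0) → no; 1× C (H3) → no; 1× N (H0) → no.
That gives 3 matching atoms.

3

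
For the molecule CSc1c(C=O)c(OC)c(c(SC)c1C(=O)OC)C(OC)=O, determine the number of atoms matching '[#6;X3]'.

9

The query [#6;X3] means: any carbon (aromatic or not) with three total connections.
Check the 22 heavy atoms by environment: 6× c (aromatic, X3) → match; 3× C (X3) → match; 3× O (X1) → no; 3× O (X2) → no; 5× C (X4) → no; 2× S (X2) → no.
Summing the matching environments: 6 + 3 = 9 matching atoms.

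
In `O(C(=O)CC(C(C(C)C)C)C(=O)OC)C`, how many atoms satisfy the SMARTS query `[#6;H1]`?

3

The query [#6;H1] means: any carbon bearing exactly one hydrogen.
Check the 15 heavy atoms by environment: 1× C (H2) → no; 3× C (H1) → match; 5× C (H3) → no; 2× C (H0) → no; 4× O (H0) → no.
That gives 3 matching atoms.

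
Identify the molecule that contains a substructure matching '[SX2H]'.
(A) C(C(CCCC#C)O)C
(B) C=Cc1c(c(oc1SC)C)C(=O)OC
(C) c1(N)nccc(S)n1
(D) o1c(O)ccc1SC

[SX2H] describes an aliphatic sulfur with two connections, one being H (a thiol).
(A) has a hydroxyl group (-OH) but it is an -OH, not an -SH.
(B) has a methylthio ether (-SCH3) but the sulfur has H0 (bonded to two carbons), not H1.
(C) contains a thiol (-SH), which satisfies every atom and bond constraint.
(D) has a hydroxyl group (-OH) but it is an -OH, not an -SH.
So the answer is (C).

C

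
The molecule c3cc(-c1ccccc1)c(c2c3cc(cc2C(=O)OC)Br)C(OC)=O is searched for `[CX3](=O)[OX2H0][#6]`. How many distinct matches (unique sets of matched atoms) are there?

2

[CX3](=O)[OX2H0][#6] is the SMARTS for an ester: a carbonyl carbon bonded to an oxygen that is itself bonded to carbon (no H on that O).
The molecule carries 2 separate instances of a methyl-ester group (-C(=O)OCH3) meeting every constraint; each maps to a distinct set of atoms, giving 2 matches.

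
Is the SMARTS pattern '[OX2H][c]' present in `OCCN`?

The pattern [OX2H][c] describes a hydroxyl oxygen attached to an aromatic carbon — a phenol.
The closest candidate here is a hydroxyl group (-OH), but the -OH is on an aliphatic carbon, not an aromatic c. No other fragment satisfies the full query, so there is no match.

No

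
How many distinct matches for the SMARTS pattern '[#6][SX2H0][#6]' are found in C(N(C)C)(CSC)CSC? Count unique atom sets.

[#6][SX2H0][#6] is the SMARTS for a thioether: an aliphatic sulfur bridging two carbons with no H on the sulfur.
The molecule carries 2 separate instances of a methylthio ether (-SCH3) meeting every constraint; each maps to a distinct set of atoms, giving 2 matches.

2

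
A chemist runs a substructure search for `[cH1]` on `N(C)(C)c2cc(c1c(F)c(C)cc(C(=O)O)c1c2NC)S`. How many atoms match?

Check the 21 heavy atoms by environment: 8× c (aromatic, H0) → no; 2× c (aromatic, H1) → match; 1× C (H0) → no; 1× O (H0) → no; 1× O (H1) → no; 1× N (H0) → no; 4× C (H3) → no; 1× F (H0) → no; 1× N (H1) → no; 1× S (H1) → no.
That gives 2 matching atoms.

2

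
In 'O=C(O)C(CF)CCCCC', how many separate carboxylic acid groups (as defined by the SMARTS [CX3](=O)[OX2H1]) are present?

1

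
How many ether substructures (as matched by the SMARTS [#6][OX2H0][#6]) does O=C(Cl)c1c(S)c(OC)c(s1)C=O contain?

1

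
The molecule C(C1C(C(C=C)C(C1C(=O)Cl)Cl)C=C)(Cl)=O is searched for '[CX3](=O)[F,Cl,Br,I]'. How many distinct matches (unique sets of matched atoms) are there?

2

[CX3](=O)[F,Cl,Br,I] is the SMARTS for an acyl halide: a carbonyl carbon bonded to a halogen.
The molecule carries 2 separate instances of an acyl chloride (-C(=O)Cl) meeting every constraint; each maps to a distinct set of atoms, giving 2 matches.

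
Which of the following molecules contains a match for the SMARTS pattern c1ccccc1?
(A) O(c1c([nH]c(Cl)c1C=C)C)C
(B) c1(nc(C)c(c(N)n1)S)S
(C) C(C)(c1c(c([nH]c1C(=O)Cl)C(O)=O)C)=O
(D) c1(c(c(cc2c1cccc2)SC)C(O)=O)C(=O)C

D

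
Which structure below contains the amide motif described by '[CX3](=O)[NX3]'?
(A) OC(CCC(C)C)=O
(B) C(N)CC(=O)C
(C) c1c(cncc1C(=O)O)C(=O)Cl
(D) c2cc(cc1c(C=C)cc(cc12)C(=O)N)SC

D

[CX3](=O)[NX3] describes a carbonyl carbon bonded to a trivalent nitrogen (an amide).
(A) has a carboxylic acid group (-C(=O)OH) but the carbonyl is bonded to O, not to an NX3 nitrogen.
(B) has a primary amino group (-NH2) but the -NH2 is not attached to a carbonyl carbon.
(C) has a carboxylic acid group (-C(=O)OH) but the carbonyl is bonded to O, not to an NX3 nitrogen.
(D) contains a primary amide (-C(=O)NH2), which satisfies every atom and bond constraint.
So the answer is (D).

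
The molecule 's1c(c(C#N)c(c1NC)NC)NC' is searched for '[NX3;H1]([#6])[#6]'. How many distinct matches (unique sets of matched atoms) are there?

3

[NX3;H1]([#6])[#6] is the SMARTS for a secondary amine: a trivalent nitrogen with one H, bonded to two carbons.
The molecule carries 3 separate instances of an N-methylamino group (-NHCH3) meeting every constraint; each maps to a distinct set of atoms, giving 3 matches.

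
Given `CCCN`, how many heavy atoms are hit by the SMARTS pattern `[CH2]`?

The query [CH2] means: aliphatic carbon with exactly two hydrogens.
Check the 4 heavy atoms by environment: 2× C (H2) → match; 1× C (H3) → no; 1× N (H2) → no.
That gives 2 matching atoms.

2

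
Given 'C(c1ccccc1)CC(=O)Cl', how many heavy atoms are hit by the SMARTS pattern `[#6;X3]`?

7

Check the 11 heavy atoms by environment: 2× C (X4) → no; 6× c (aromatic, X3) → match; 1× C (X3) → match; 1× O (X1) → no; 1× Cl (X1) → no.
Summing the matching environments: 6 + 1 = 7 matching atoms.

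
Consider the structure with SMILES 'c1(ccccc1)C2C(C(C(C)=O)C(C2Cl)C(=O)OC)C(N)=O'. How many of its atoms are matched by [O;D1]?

3

The query [O;D1] means: aliphatic oxygen bonded to exactly one heavy atom.
Check the 22 heavy atoms by environment: 8× C (D3) → no; 1× Cl (D1) → no; 3× O (D1) → match; 1× O (D2) → no; 2× C (D1) → no; 1× N (D1) → no; 1× c (aromatic, D3) → no; 5× c (aromatic, D2) → no.
That gives 3 matching atoms.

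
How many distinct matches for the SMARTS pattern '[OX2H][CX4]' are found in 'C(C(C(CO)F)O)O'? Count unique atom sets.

3

[OX2H][CX4] is the SMARTS for an aliphatic alcohol: a hydroxyl oxygen bound to an sp3 (X4) carbon.
The molecule carries 3 separate instances of a hydroxyl group (-OH) meeting every constraint; each maps to a distinct set of atoms, giving 3 matches.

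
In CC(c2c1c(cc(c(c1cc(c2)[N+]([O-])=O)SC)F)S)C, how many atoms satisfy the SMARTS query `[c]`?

10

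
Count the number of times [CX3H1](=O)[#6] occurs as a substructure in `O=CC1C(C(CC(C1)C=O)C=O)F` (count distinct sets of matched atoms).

3

[CX3H1](=O)[#6] is the SMARTS for an aldehyde: an sp2 carbon with one H, double-bonded to O and single-bonded to carbon.
The molecule carries 3 separate instances of an aldehyde (-CHO) meeting every constraint; each maps to a distinct set of atoms, giving 3 matches.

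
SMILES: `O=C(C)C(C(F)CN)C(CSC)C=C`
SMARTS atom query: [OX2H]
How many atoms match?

0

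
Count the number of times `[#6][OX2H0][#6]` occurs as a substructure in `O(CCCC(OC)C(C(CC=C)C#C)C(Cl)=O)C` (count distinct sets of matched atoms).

[#6][OX2H0][#6] is the SMARTS for an ether: an aliphatic oxygen bridging two carbons with no H on the oxygen.
The molecule carries 2 separate instances of a methoxy ether (-OCH3) meeting every constraint; each maps to a distinct set of atoms, giving 2 matches.

2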